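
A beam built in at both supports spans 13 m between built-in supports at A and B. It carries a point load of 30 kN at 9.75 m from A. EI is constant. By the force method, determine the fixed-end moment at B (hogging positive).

Take the two fixed-end moments M_A, M_B as redundants; the released structure is the simple span AB.
End rotations of the released simple span under the applied load (×1/EI):
  at A: point load 30 at a = 9.75: Pab(L + b)/(6LEI) = 198/EI
  at B: point load 30 at a = 9.75: Pab(L + a)/(6LEI) = 277.3/EI
  θ_A0 = 198/EI,  θ_B0 = 277.3/EI
Flexibility coefficients: a unit moment at one end gives L/(3EI) there and L/(6EI) at the far end, so f₁₁ = f₂₂ = 4.333/EI and f₁₂ = f₂₁ = 2.167/EI.
Compatibility — zero rotation at each built-in end:
  4.333 M_A + 2.167 M_B = 198
  2.167 M_A + 4.333 M_B = 277.3
Solving the pair gives M_A = 18.28 kN·m and M_B = 54.84 kN·m (hogging).

M_B = 54.84 kN·m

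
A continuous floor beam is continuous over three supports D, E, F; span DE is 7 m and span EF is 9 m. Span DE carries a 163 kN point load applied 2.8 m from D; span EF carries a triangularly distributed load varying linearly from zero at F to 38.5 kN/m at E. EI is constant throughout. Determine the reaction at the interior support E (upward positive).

Take M_E as the redundant. Released structure: two simple spans DE and EF with a hinge at E.
Discontinuity in slope at E on the released structure — sum the simple-span end rotations:
  span DE: point load 163 at a = 2.8: Pab(L + a)/(6LEI) = 447.3/EI
  span EF: triangular load, peak 38.5: w₀L³/(45EI) = 623.7/EI
  relative rotation θ_0 = (447.3 + 623.7)/EI = 1071/EI
A unit hogging moment at E produces rotation L₁/(3EI) + L₂/(3EI) = 5.333/EI.
Slope continuity at E: θ_0 = M_E·5.333/EI, so M_E = 1071/5.333 = 200.8 kN·m (hogging).
Span DE, ΣM about D with M_E applied at E: R_E^{DE}·7 = 456.4 + 200.8, so R_E^{DE} = 93.89 kN and R_D = 163 − 93.89 = 69.11 kN.
Span EF, ΣM about F: R_E^{EF}·9 = 1040 + 200.8, so R_E^{EF} = 137.8 kN and R_F = 173.2 − 137.8 = 35.44 kN.
R_E = 93.89 + 137.8 = 231.7 kN.

R_E = 231.7 kN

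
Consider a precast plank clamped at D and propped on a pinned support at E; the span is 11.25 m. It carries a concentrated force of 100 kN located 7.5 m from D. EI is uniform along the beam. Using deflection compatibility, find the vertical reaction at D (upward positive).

R_D = 48.15 kN

Release the roller at E. Primary structure: cantilever fixed at D.
Downward deflection at the released point E due to the loads:
  point load 100 at a = 7.5: Pa²(3L − a)/(6EI) = 24609/EI
Flexibility coefficient — unit upward force at E: δ_{EE} = L³/(3EI) = 474.6/EI.
Compatibility at E: δ_0 − R_E·δ_{EE} = 0, so R_E = 24609/474.6 = 51.85 kN.
Vertical equilibrium: R_D = ΣP − R_E = 100 − 51.85 = 48.15 kN.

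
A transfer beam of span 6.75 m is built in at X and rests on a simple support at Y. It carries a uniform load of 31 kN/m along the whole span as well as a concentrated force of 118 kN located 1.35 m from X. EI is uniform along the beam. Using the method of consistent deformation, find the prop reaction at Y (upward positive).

Take the reaction at Y as the redundant and release it; the primary structure is a cantilever fixed at X.
Free-end deflection of the primary structure under the applied loading (downward +):
  UDL 31: wL⁴/(8EI) = 8044/EI
  point load 118 at a = 1.35: Pa²(3L − a)/(6EI) = 677.4/EI
  δ_0 = 8722/EI
Flexibility coefficient — unit upward force at Y: δ_{YY} = L³/(3EI) = 102.5/EI.
Compatibility at Y: δ_0 − R_Y·δ_{YY} = 0, so R_Y = 8722/102.5 = 85.08 kN.

R_Y = 85.08 kN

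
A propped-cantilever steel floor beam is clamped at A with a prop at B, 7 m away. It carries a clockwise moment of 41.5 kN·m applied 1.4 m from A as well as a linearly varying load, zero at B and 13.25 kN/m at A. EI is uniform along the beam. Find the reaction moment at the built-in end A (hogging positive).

M_A = 62.37 kN·m

Take the reaction at B as the redundant and release it; the primary structure is a cantilever fixed at A.
Free-end deflection of the primary structure under the applied loading (downward +):
  clockwise couple 41.5 at a = 1.4: M₀a(2L − a)/(2EI) = 366/EI
  triangular load, peak 13.25 at the fixed end: w₀L⁴/(30EI) = 1060/EI
  δ_0 = 1426/EI
Tip deflection under a unit load at B: L³/(3EI) = 114.3/EI.
Compatibility at B: δ_0 − R_B·δ_{BB} = 0, so R_B = 1426/114.3 = 12.48 kN.
Moment equilibrium about A: M_A = Σ(load moments about A) − R_B·L = 149.7 − 12.48×7 = 62.37 kN·m.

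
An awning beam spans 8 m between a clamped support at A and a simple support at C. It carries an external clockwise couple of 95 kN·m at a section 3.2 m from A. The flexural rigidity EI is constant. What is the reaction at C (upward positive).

Remove the prop at C; the released (primary) structure is a cantilever built in at A.
Downward deflection at the released point C due to the loads:
  clockwise couple 95 at a = 3.2: M₀a(2L − a)/(2EI) = 1946/EI
Tip deflection under a unit load at C: L³/(3EI) = 170.7/EI.
The prop prevents deflection at C: R_C = δ_0/δ_{CC} = 1946/170.7 = 11.4 kN.

R_C = 11.4 kN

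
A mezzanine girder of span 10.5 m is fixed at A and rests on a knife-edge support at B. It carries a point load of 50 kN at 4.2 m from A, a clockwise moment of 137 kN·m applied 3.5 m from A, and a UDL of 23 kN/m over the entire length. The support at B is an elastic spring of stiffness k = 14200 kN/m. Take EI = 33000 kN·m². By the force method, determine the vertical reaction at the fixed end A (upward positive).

Choose R_B as the redundant. The primary structure is the cantilever fixed at A.
Free-end deflection of the primary structure under the applied loading (downward +):
  point load 50 at a = 4.2: Pa²(3L − a)/(6EI) = 4013/EI
  clockwise couple 137 at a = 3.5: M₀a(2L − a)/(2EI) = 4196/EI
  UDL 23: wL⁴/(8EI) = 34946/EI
  δ_0 = 43155/EI
Flexibility coefficient — unit upward force at B: δ_{BB} = L³/(3EI) = 385.9/EI.
With EI = 33000 kN·m²: δ_0 = 1.3077 m and δ_{BB} = 0.011693 m/kN.
Compatibility — the spring shortens by R_B/k under the reaction it provides: δ_0 − R_B·δ_{BB} = R_B/k. With 1/k = 0.00007 m/kN, R_B = δ_0 / (δ_{BB} + 1/k) = 1.3077 / (0.011693 + 0.00007) = 111.2 kN.
Vertical equilibrium: R_A = ΣP − R_B = 291.5 − 111.2 = 180.3 kN.

R_A = 180.3 kN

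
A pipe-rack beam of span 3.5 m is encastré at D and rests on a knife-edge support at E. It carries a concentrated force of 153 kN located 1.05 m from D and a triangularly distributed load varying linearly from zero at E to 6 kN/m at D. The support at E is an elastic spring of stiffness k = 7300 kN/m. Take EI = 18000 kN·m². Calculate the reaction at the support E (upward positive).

Choose R_E as the redundant. The primary structure is the cantilever fixed at D.
Deflection at E on the released cantilever, summing each load's contribution:
  point load 153 at a = 1.05: Pa²(3L − a)/(6EI) = 265.7/EI
  triangular load, peak 6 at the fixed end: w₀L⁴/(30EI) = 30.01/EI
  δ_0 = 295.7/EI
Flexibility coefficient — unit upward force at E: δ_{EE} = L³/(3EI) = 14.29/EI.
With EI = 18000 kN·m²: δ_0 = 0.016427 m and δ_{EE} = 0.000794 m/kN.
Compatibility — the spring shortens by R_E/k under the reaction it provides: δ_0 − R_E·δ_{EE} = R_E/k. With 1/k = 0.000137 m/kN, R_E = δ_0 / (δ_{EE} + 1/k) = 0.016427 / (0.000794 + 0.000137) = 17.65 kN.

R_E = 17.65 kN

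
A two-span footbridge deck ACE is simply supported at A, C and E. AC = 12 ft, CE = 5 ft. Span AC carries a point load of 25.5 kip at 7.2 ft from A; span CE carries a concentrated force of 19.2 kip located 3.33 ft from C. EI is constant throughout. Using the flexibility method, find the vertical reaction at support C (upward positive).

R_C = 34.65 kip

Insert a hinge at C; M_C is the redundant, and each span becomes simply supported.
Discontinuity in slope at C on the released structure — sum the simple-span end rotations:
  span AC: point load 25.5 at a = 7.2: Pab(L + a)/(6LEI) = 235/EI
  span CE: point load 19.2 at a = 3.33: Pab(L + b)/(6LEI) = 23.74/EI
  relative rotation θ_0 = (235 + 23.74)/EI = 258.7/EI
A unit hogging moment at C produces rotation L₁/(3EI) + L₂/(3EI) = 5.667/EI.
Compatibility: M_C·(L₁+L₂)/(3EI) = θ_0, giving M_C = 45.66 kip·ft (hogging).
Span AC, ΣM about A with M_C applied at C: R_C^{AC}·12 = 183.6 + 45.66, so R_C^{AC} = 19.11 kip and R_A = 25.5 − 19.11 = 6.395 kip.
Span CE, ΣM about E: R_C^{CE}·5 = 32.06 + 45.66, so R_C^{CE} = 15.55 kip and R_E = 19.2 − 15.55 = 3.655 kip.
R_C = 19.11 + 15.55 = 34.65 kip.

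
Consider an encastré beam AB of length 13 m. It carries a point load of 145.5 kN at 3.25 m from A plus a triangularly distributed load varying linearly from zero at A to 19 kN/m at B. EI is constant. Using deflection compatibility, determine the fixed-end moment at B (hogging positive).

M_B = 249.2 kN·m

Take the two fixed-end moments M_A, M_B as redundants; the released structure is the simple span AB.
On the primary (simply-supported) span, the end slopes from the loading are:
  at A: point load 145.5 at a = 3.25: Pab(L + b)/(6LEI) = 1345/EI
  at B: point load 145.5 at a = 3.25: Pab(L + a)/(6LEI) = 960.5/EI
  at A: triangular load, peak 19: 7w₀L³/(360EI) = 811.7/EI
  at B: triangular load, peak 19: w₀L³/(45EI) = 927.6/EI
  θ_A0 = 2156/EI,  θ_B0 = 1888/EI
Flexibility coefficients: a unit moment at one end gives L/(3EI) there and L/(6EI) at the far end, so f₁₁ = f₂₂ = 4.333/EI and f₁₂ = f₂₁ = 2.167/EI.
Compatibility — zero rotation at each built-in end:
  4.333 M_A + 2.167 M_B = 2156
  2.167 M_A + 4.333 M_B = 1888
Solving the pair gives M_A = 373 kN·m and M_B = 249.2 kN·m (hogging).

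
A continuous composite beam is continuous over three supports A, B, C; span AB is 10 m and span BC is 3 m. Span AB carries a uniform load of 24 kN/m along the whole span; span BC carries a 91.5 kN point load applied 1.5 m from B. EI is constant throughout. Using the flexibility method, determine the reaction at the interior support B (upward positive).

Release continuity at B by inserting a hinge; the redundant is the internal moment M_B. The primary structure is two simply-supported spans AB and BC.
End slopes at the hinge B, treating each span as simply supported:
  span AB: UDL 24: wL³/(24EI) = 1000/EI
  span BC: point load 91.5 at a = 1.5: Pab(L + b)/(6LEI) = 51.47/EI
  relative rotation θ_0 = (1000 + 51.47)/EI = 1051/EI
A unit hogging moment at B produces rotation L₁/(3EI) + L₂/(3EI) = 4.333/EI.
Compatibility: M_B·(L₁+L₂)/(3EI) = θ_0, giving M_B = 242.6 kN·m (hogging).
Span AB, ΣM about A with M_B applied at B: R_B^{AB}·10 = 1200 + 242.6, so R_B^{AB} = 144.3 kN and R_A = 240 − 144.3 = 95.74 kN.
Span BC, ΣM about C: R_B^{BC}·3 = 137.2 + 242.6, so R_B^{BC} = 126.6 kN and R_C = 91.5 − 126.6 = -35.13 kN.
R_B = 144.3 + 126.6 = 270.9 kN.

R_B = 270.9 kN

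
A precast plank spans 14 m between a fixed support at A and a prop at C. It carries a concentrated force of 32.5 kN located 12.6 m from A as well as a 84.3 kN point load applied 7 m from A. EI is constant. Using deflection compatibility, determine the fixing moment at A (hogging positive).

Take the reaction at C as the redundant and release it; the primary structure is a cantilever fixed at A.
Downward deflection at the released point C due to the loads:
  point load 32.5 at a = 12.6: Pa²(3L − a)/(6EI) = 25283/EI
  point load 84.3 at a = 7: Pa²(3L − a)/(6EI) = 24096/EI
  δ_0 = 49378/EI
Flexibility coefficient — unit upward force at C: δ_{CC} = L³/(3EI) = 914.7/EI.
Compatibility at C: δ_0 − R_C·δ_{CC} = 0, so R_C = 49378/914.7 = 53.98 kN.
Moment equilibrium about A: M_A = Σ(load moments about A) − R_C·L = 999.6 − 53.98×14 = 243.8 kN·m.

M_A = 243.8 kN·m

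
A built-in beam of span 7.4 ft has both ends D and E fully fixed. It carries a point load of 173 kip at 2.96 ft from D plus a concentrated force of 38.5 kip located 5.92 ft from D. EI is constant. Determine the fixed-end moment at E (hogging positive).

Take the two fixed-end moments M_D, M_E as redundants; the released structure is the simple span DE.
On the primary (simply-supported) span, the end slopes from the loading are:
  at D: point load 173 at a = 2.96: Pab(L + b)/(6LEI) = 606.3/EI
  at E: point load 173 at a = 2.96: Pab(L + a)/(6LEI) = 530.5/EI
  at D: point load 38.5 at a = 5.92: Pab(L + b)/(6LEI) = 67.46/EI
  at E: point load 38.5 at a = 5.92: Pab(L + a)/(6LEI) = 101.2/EI
  θ_D0 = 673.8/EI,  θ_E0 = 631.7/EI
Flexibility coefficients: a unit moment at one end gives L/(3EI) there and L/(6EI) at the far end, so f₁₁ = f₂₂ = 2.467/EI and f₁₂ = f₂₁ = 1.233/EI.
Compatibility — zero rotation at each built-in end:
  2.467 M_D + 1.233 M_E = 673.8
  1.233 M_D + 2.467 M_E = 631.7
Solving the pair gives M_D = 193.5 kip·ft and M_E = 159.4 kip·ft (hogging).

M_E = 159.4 kip·ft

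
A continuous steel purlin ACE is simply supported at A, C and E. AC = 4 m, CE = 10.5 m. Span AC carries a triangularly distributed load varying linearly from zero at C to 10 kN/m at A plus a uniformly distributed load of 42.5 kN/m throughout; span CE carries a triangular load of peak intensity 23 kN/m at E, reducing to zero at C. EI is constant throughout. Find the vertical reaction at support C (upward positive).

Insert a hinge at C; M_C is the redundant, and each span becomes simply supported.
Rotations at C on the released spans (each span's end-slope, ×1/EI):
  span AC: triangular load, peak 10: 7w₀L³/(360EI) = 12.44/EI
  span AC: UDL 42.5: wL³/(24EI) = 113.3/EI
  span CE: triangular load, peak 23: 7w₀L³/(360EI) = 517.7/EI
  relative rotation θ_0 = (125.8 + 517.7)/EI = 643.5/EI
A unit hogging moment at C produces rotation L₁/(3EI) + L₂/(3EI) = 4.833/EI.
Compatibility: M_C·(L₁+L₂)/(3EI) = θ_0, giving M_C = 133.1 kN·m (hogging).
Span AC, ΣM about A with M_C applied at C: R_C^{AC}·4 = 366.7 + 133.1, so R_C^{AC} = 125 kN and R_A = 190 − 125 = 65.05 kN.
Span CE, ΣM about E: R_C^{CE}·10.5 = 422.6 + 133.1, so R_C^{CE} = 52.93 kN and R_E = 120.8 − 52.93 = 67.82 kN.
R_C = 125 + 52.93 = 177.9 kN.

R_C = 177.9 kN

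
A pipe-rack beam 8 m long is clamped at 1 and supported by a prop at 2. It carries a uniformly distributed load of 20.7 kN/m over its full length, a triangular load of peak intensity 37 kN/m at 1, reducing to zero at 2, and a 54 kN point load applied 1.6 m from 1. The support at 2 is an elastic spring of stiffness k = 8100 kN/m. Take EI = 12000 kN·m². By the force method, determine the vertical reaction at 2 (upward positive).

R_2 = 93.91 kN

Choose R_2 as the redundant. The primary structure is the cantilever fixed at 1.
Downward deflection at the released point 2 due to the loads:
  UDL 20.7: wL⁴/(8EI) = 10598/EI
  triangular load, peak 37 at the fixed end: w₀L⁴/(30EI) = 5052/EI
  point load 54 at a = 1.6: Pa²(3L − a)/(6EI) = 516.1/EI
  δ_0 = 16166/EI
Flexibility coefficient — unit upward force at 2: δ_{22} = L³/(3EI) = 170.7/EI.
With EI = 12000 kN·m²: δ_0 = 1.3472 m and δ_{22} = 0.014222 m/kN.
Compatibility — the spring shortens by R_2/k under the reaction it provides: δ_0 − R_2·δ_{22} = R_2/k. With 1/k = 0.000123 m/kN, R_2 = δ_0 / (δ_{22} + 1/k) = 1.3472 / (0.014222 + 0.000123) = 93.91 kN.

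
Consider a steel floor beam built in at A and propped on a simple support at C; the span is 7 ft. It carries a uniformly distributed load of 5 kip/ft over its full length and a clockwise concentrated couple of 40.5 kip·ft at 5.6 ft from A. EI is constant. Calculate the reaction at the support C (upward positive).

Take the reaction at C as the redundant and release it; the primary structure is a cantilever fixed at A.
Downward deflection at the released point C due to the loads:
  UDL 5: wL⁴/(8EI) = 1501/EI
  clockwise couple 40.5 at a = 5.6: M₀a(2L − a)/(2EI) = 952.6/EI
  δ_0 = 2453/EI
Tip deflection under a unit load at C: L³/(3EI) = 114.3/EI.
The prop prevents deflection at C: R_C = δ_0/δ_{CC} = 2453/114.3 = 21.46 kip.

R_C = 21.46 kip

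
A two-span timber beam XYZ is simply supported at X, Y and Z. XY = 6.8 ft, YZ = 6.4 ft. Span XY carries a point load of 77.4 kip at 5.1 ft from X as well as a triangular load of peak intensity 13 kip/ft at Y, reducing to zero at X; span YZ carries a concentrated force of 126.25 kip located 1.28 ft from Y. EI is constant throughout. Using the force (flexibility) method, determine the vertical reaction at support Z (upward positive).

R_Z = 6.259 kip

Take M_Y as the redundant. Released structure: two simple spans XY and YZ with a hinge at Y.
End slopes at the hinge Y, treating each span as simply supported:
  span XY: point load 77.4 at a = 5.1: Pab(L + a)/(6LEI) = 195.7/EI
  span XY: triangular load, peak 13: w₀L³/(45EI) = 90.84/EI
  span YZ: point load 126.25 at a = 1.28: Pab(L + b)/(6LEI) = 248.2/EI
  relative rotation θ_0 = (286.6 + 248.2)/EI = 534.8/EI
A unit hogging moment at Y produces rotation L₁/(3EI) + L₂/(3EI) = 4.4/EI.
Compatibility: M_Y·(L₁+L₂)/(3EI) = θ_0, giving M_Y = 121.5 kip·ft (hogging).
Span YZ, ΣM about Z: R_Y^{YZ}·6.4 = 646.4 + 121.5, so R_Y^{YZ} = 120 kip and R_Z = 126.2 − 120 = 6.259 kip.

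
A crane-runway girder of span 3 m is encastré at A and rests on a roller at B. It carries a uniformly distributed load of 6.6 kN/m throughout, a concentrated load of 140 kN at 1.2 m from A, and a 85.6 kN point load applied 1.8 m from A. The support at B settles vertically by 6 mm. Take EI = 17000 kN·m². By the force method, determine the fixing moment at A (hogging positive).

Remove the prop at B; the released (primary) structure is a cantilever built in at A.
Deflection at B on the released cantilever, summing each load's contribution:
  UDL 6.6: wL⁴/(8EI) = 66.83/EI
  point load 140 at a = 1.2: Pa²(3L − a)/(6EI) = 262.1/EI
  point load 85.6 at a = 1.8: Pa²(3L − a)/(6EI) = 332.8/EI
  δ_0 = 661.7/EI
Flexibility coefficient — unit upward force at B: δ_{BB} = L³/(3EI) = 9/EI.
With EI = 17000 kN·m²: δ_0 = 0.038925 m and δ_{BB} = 0.000529 m/kN.
Compatibility — the beam at B must follow the support down by 0.006 m: δ_0 − R_B·δ_{BB} = 0.006, so R_B = (0.038925 − 0.006)/0.000529 = 62.19 kN.
Moment equilibrium about A: M_A = Σ(load moments about A) − R_B·L = 351.8 − 62.19×3 = 165.2 kN·m.

M_A = 165.2 kN·m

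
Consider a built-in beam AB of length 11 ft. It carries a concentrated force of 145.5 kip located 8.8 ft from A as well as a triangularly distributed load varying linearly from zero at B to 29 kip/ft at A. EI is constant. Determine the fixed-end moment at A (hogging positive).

M_A = 226.7 kip·ft

Take the two fixed-end moments M_A, M_B as redundants; the released structure is the simple span AB.
On the primary (simply-supported) span, the end slopes from the loading are:
  at A: point load 145.5 at a = 8.8: Pab(L + b)/(6LEI) = 563.4/EI
  at B: point load 145.5 at a = 8.8: Pab(L + a)/(6LEI) = 845.1/EI
  at A: triangular load, peak 29: w₀L³/(45EI) = 857.8/EI
  at B: triangular load, peak 29: 7w₀L³/(360EI) = 750.5/EI
  θ_A0 = 1421/EI,  θ_B0 = 1596/EI
Flexibility coefficients: a unit moment at one end gives L/(3EI) there and L/(6EI) at the far end, so f₁₁ = f₂₂ = 3.667/EI and f₁₂ = f₂₁ = 1.833/EI.
Compatibility — zero rotation at each built-in end:
  3.667 M_A + 1.833 M_B = 1421
  1.833 M_A + 3.667 M_B = 1596
Solving the pair gives M_A = 226.7 kip·ft and M_B = 321.8 kip·ft (hogging).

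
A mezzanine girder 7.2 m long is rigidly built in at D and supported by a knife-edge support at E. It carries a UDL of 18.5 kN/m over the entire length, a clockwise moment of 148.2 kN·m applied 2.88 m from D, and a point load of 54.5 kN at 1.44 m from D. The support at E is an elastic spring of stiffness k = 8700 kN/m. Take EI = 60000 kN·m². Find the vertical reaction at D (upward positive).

Take the reaction at E as the redundant and release it; the primary structure is a cantilever fixed at D.
Free-end deflection of the primary structure under the applied loading (downward +):
  UDL 18.5: wL⁴/(8EI) = 6215/EI
  clockwise couple 148.2 at a = 2.88: M₀a(2L − a)/(2EI) = 2458/EI
  point load 54.5 at a = 1.44: Pa²(3L − a)/(6EI) = 379.7/EI
  δ_0 = 9053/EI
Flexibility coefficient — unit upward force at E: δ_{EE} = L³/(3EI) = 124.4/EI.
With EI = 60000 kN·m²: δ_0 = 0.15088 m and δ_{EE} = 0.002074 m/kN.
Compatibility — the spring shortens by R_E/k under the reaction it provides: δ_0 − R_E·δ_{EE} = R_E/k. With 1/k = 0.000115 m/kN, R_E = δ_0 / (δ_{EE} + 1/k) = 0.15088 / (0.002074 + 0.000115) = 68.94 kN.
Vertical equilibrium: R_D = ΣP − R_E = 187.7 − 68.94 = 118.8 kN.

R_D = 118.8 kN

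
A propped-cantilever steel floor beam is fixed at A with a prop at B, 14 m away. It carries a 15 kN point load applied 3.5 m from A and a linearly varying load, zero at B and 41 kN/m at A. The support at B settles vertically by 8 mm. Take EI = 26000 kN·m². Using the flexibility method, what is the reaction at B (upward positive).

Take the reaction at B as the redundant and release it; the primary structure is a cantilever fixed at A.
Primary-structure tip deflection at B by superposition:
  point load 15 at a = 3.5: Pa²(3L − a)/(6EI) = 1179/EI
  triangular load, peak 41 at the fixed end: w₀L⁴/(30EI) = 52502/EI
  δ_0 = 53681/EI
Tip deflection under a unit load at B: L³/(3EI) = 914.7/EI.
With EI = 26000 kN·m²: δ_0 = 2.0647 m and δ_{BB} = 0.035179 m/kN.
Compatibility — the beam at B must follow the support down by 0.008 m: δ_0 − R_B·δ_{BB} = 0.008, so R_B = (2.0647 − 0.008)/0.035179 = 58.46 kN.

R_B = 58.46 kN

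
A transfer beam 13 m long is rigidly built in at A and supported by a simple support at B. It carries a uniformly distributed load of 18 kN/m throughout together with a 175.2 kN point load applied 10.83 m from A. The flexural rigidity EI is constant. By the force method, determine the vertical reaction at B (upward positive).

R_B = 219.5 kN

Take the reaction at B as the redundant and release it; the primary structure is a cantilever fixed at A.
Deflection at B on the released cantilever, summing each load's contribution:
  UDL 18: wL⁴/(8EI) = 64262/EI
  point load 175.2 at a = 10.83: Pa²(3L − a)/(6EI) = 96478/EI
  δ_0 = 160740/EI
Flexibility coefficient — unit upward force at B: δ_{BB} = L³/(3EI) = 732.3/EI.
The prop prevents deflection at B: R_B = δ_0/δ_{BB} = 160740/732.3 = 219.5 kN.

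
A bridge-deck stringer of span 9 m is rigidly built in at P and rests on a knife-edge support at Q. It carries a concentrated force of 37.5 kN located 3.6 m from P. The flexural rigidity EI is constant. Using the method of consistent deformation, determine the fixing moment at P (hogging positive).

M_P = 64.8 kN·m

Choose R_Q as the redundant. The primary structure is the cantilever fixed at P.
Downward deflection at the released point Q due to the loads:
  point load 37.5 at a = 3.6: Pa²(3L − a)/(6EI) = 1895/EI
Flexibility coefficient — unit upward force at Q: δ_{QQ} = L³/(3EI) = 243/EI.
The prop prevents deflection at Q: R_Q = δ_0/δ_{QQ} = 1895/243 = 7.8 kN.
Moment equilibrium about P: M_P = Σ(load moments about P) − R_Q·L = 135 − 7.8×9 = 64.8 kN·m.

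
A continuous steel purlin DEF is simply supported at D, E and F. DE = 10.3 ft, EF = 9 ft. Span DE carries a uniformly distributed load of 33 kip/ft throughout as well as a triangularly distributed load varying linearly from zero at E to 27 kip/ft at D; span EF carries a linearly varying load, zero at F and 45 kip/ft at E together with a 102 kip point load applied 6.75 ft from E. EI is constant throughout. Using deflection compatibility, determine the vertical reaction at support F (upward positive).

R_F = 89.98 kip

Release continuity at E by inserting a hinge; the redundant is the internal moment M_E. The primary structure is two simply-supported spans DE and EF.
Rotations at E on the released spans (each span's end-slope, ×1/EI):
  span DE: UDL 33: wL³/(24EI) = 1502/EI
  span DE: triangular load, peak 27: 7w₀L³/(360EI) = 573.7/EI
  span EF: triangular load, peak 45: w₀L³/(45EI) = 729/EI
  span EF: point load 102 at a = 6.75: Pab(L + b)/(6LEI) = 322.7/EI
  relative rotation θ_0 = (2076 + 1052)/EI = 3128/EI
A unit hogging moment at E produces rotation L₁/(3EI) + L₂/(3EI) = 6.433/EI.
Slope continuity at E: θ_0 = M_E·6.433/EI, so M_E = 3128/6.433 = 486.2 kip·ft (hogging).
Span EF, ΣM about F: R_E^{EF}·9 = 1444 + 486.2, so R_E^{EF} = 214.5 kip and R_F = 304.5 − 214.5 = 89.98 kip.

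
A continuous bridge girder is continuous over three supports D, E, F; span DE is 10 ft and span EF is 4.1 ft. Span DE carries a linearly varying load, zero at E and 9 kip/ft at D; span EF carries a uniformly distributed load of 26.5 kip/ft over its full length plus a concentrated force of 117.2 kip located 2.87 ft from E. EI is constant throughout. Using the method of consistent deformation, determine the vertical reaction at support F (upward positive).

Insert a hinge at E; M_E is the redundant, and each span becomes simply supported.
Rotations at E on the released spans (each span's end-slope, ×1/EI):
  span DE: triangular load, peak 9: 7w₀L³/(360EI) = 175/EI
  span EF: UDL 26.5: wL³/(24EI) = 76.1/EI
  span EF: point load 117.2 at a = 2.87: Pab(L + b)/(6LEI) = 89.64/EI
  relative rotation θ_0 = (175 + 165.7)/EI = 340.7/EI
A unit hogging moment at E produces rotation L₁/(3EI) + L₂/(3EI) = 4.7/EI.
Slope continuity at E: θ_0 = M_E·4.7/EI, so M_E = 340.7/4.7 = 72.5 kip·ft (hogging).
Span EF, ΣM about F: R_E^{EF}·4.1 = 366.9 + 72.5, so R_E^{EF} = 107.2 kip and R_F = 225.8 − 107.2 = 118.7 kip.

R_F = 118.7 kip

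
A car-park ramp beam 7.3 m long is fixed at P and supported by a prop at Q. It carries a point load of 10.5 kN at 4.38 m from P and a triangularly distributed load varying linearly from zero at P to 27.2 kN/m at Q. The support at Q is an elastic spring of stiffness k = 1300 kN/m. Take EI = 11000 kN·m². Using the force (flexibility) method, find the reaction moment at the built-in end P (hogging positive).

M_P = 123.9 kN·m

Release the roller at Q. Primary structure: cantilever fixed at P.
Downward deflection at the released point Q due to the loads:
  point load 10.5 at a = 4.38: Pa²(3L − a)/(6EI) = 588.2/EI
  triangular load, peak 27.2 at the free end: 11w₀L⁴/(120EI) = 7081/EI
  δ_0 = 7669/EI
Tip deflection under a unit load at Q: L³/(3EI) = 129.7/EI.
With EI = 11000 kN·m²: δ_0 = 0.69717 m and δ_{QQ} = 0.011788 m/kN.
Compatibility — the spring shortens by R_Q/k under the reaction it provides: δ_0 − R_Q·δ_{QQ} = R_Q/k. With 1/k = 0.000769 m/kN, R_Q = δ_0 / (δ_{QQ} + 1/k) = 0.69717 / (0.011788 + 0.000769) = 55.52 kN.
Moment equilibrium about P: M_P = Σ(load moments about P) − R_Q·L = 529.2 − 55.52×7.3 = 123.9 kN·m.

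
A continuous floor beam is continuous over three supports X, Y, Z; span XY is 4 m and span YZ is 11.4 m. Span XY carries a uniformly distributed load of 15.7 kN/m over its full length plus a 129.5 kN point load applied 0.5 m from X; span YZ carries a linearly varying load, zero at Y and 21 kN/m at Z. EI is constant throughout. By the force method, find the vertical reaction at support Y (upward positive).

Release continuity at Y by inserting a hinge; the redundant is the internal moment M_Y. The primary structure is two simply-supported spans XY and YZ.
End slopes at the hinge Y, treating each span as simply supported:
  span XY: UDL 15.7: wL³/(24EI) = 41.87/EI
  span XY: point load 129.5 at a = 0.5: Pab(L + a)/(6LEI) = 42.49/EI
  span YZ: triangular load, peak 21: 7w₀L³/(360EI) = 605/EI
  relative rotation θ_0 = (84.36 + 605)/EI = 689.3/EI
A unit hogging moment at Y produces rotation L₁/(3EI) + L₂/(3EI) = 5.133/EI.
Compatibility: M_Y·(L₁+L₂)/(3EI) = θ_0, giving M_Y = 134.3 kN·m (hogging).
Span XY, ΣM about X with M_Y applied at Y: R_Y^{XY}·4 = 190.3 + 134.3, so R_Y^{XY} = 81.16 kN and R_X = 192.3 − 81.16 = 111.1 kN.
Span YZ, ΣM about Z: R_Y^{YZ}·11.4 = 454.9 + 134.3, so R_Y^{YZ} = 51.68 kN and R_Z = 119.7 − 51.68 = 68.02 kN.
R_Y = 81.16 + 51.68 = 132.8 kN.

R_Y = 132.8 kN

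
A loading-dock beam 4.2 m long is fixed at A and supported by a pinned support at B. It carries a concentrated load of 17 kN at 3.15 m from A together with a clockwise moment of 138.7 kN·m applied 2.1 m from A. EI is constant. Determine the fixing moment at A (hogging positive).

M_A = -8.97 kN·m

Release the roller at B. Primary structure: cantilever fixed at A.
Primary-structure tip deflection at B by superposition:
  point load 17 at a = 3.15: Pa²(3L − a)/(6EI) = 265.7/EI
  clockwise couple 138.7 at a = 2.1: M₀a(2L − a)/(2EI) = 917.5/EI
  δ_0 = 1183/EI
Tip deflection under a unit load at B: L³/(3EI) = 24.7/EI.
The prop prevents deflection at B: R_B = δ_0/δ_{BB} = 1183/24.7 = 47.91 kN.
Moment equilibrium about A: M_A = Σ(load moments about A) − R_B·L = 192.2 − 47.91×4.2 = -8.97 kN·m.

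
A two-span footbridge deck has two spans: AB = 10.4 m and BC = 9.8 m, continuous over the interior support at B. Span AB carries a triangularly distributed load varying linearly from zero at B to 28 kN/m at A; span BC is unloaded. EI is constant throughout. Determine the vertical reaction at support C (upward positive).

R_C = -9.281 kN

Take M_B as the redundant. Released structure: two simple spans AB and BC with a hinge at B.
Rotations at B on the released spans (each span's end-slope, ×1/EI):
  span AB: triangular load, peak 28: 7w₀L³/(360EI) = 612.4/EI
  relative rotation θ_0 = (612.4 + 0)/EI = 612.4/EI
A unit hogging moment at B produces rotation L₁/(3EI) + L₂/(3EI) = 6.733/EI.
Slope continuity at B: θ_0 = M_B·6.733/EI, so M_B = 612.4/6.733 = 90.95 kN·m (hogging).
Span BC, ΣM about C: R_B^{BC}·9.8 = 0 + 90.95, so R_B^{BC} = 9.281 kN and R_C = 0 − 9.281 = -9.281 kN.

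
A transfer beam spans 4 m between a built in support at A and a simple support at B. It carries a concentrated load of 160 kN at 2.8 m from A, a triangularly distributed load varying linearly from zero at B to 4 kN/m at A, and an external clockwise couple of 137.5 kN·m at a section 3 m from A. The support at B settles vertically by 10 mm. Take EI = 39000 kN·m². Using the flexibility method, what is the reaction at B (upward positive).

Remove the prop at B; the released (primary) structure is a cantilever built in at A.
Primary-structure tip deflection at B by superposition:
  point load 160 at a = 2.8: Pa²(3L − a)/(6EI) = 1923/EI
  triangular load, peak 4 at the fixed end: w₀L⁴/(30EI) = 34.13/EI
  clockwise couple 137.5 at a = 3: M₀a(2L − a)/(2EI) = 1031/EI
  δ_0 = 2989/EI
Flexibility coefficient — unit upward force at B: δ_{BB} = L³/(3EI) = 21.33/EI.
With EI = 39000 kN·m²: δ_0 = 0.076636 m and δ_{BB} = 0.000547 m/kN.
Compatibility — the beam at B must follow the support down by 0.01 m: δ_0 − R_B·δ_{BB} = 0.01, so R_B = (0.076636 − 0.01)/0.000547 = 121.8 kN.

R_B = 121.8 kN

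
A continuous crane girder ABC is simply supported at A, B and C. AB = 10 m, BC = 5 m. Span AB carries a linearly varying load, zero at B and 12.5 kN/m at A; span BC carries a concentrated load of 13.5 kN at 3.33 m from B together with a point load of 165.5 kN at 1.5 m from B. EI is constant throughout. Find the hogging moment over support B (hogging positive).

Release continuity at B by inserting a hinge; the redundant is the internal moment M_B. The primary structure is two simply-supported spans AB and BC.
Discontinuity in slope at B on the released structure — sum the simple-span end rotations:
  span AB: triangular load, peak 12.5: 7w₀L³/(360EI) = 243.1/EI
  span BC: point load 13.5 at a = 3.33: Pab(L + b)/(6LEI) = 16.69/EI
  span BC: point load 165.5 at a = 1.5: Pab(L + b)/(6LEI) = 246.2/EI
  relative rotation θ_0 = (243.1 + 262.9)/EI = 505.9/EI
A unit hogging moment at B produces rotation L₁/(3EI) + L₂/(3EI) = 5/EI.
Compatibility: M_B·(L₁+L₂)/(3EI) = θ_0, giving M_B = 101.2 kN·m (hogging).

M_B = 101.2 kN·m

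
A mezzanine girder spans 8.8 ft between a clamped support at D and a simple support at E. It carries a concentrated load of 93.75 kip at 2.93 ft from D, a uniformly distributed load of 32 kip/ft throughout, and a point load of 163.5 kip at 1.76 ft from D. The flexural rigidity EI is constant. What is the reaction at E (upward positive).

Take the reaction at E as the redundant and release it; the primary structure is a cantilever fixed at D.
Deflection at E on the released cantilever, summing each load's contribution:
  point load 93.75 at a = 2.93: Pa²(3L − a)/(6EI) = 3148/EI
  UDL 32: wL⁴/(8EI) = 23988/EI
  point load 163.5 at a = 1.76: Pa²(3L − a)/(6EI) = 2080/EI
  δ_0 = 29216/EI
Flexibility coefficient — unit upward force at E: δ_{EE} = L³/(3EI) = 227.2/EI.
Compatibility at E: δ_0 − R_E·δ_{EE} = 0, so R_E = 29216/227.2 = 128.6 kip.

R_E = 128.6 kip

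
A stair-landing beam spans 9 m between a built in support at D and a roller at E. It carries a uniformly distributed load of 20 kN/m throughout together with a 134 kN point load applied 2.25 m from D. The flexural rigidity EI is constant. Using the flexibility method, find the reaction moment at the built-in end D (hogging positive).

M_D = 400.4 kN·m

Remove the prop at E; the released (primary) structure is a cantilever built in at D.
Deflection at E on the released cantilever, summing each load's contribution:
  UDL 20: wL⁴/(8EI) = 16402/EI
  point load 134 at a = 2.25: Pa²(3L − a)/(6EI) = 2798/EI
  δ_0 = 19201/EI
Tip deflection under a unit load at E: L³/(3EI) = 243/EI.
Compatibility at E: δ_0 − R_E·δ_{EE} = 0, so R_E = 19201/243 = 79.02 kN.
Moment equilibrium about D: M_D = Σ(load moments about D) − R_E·L = 1112 − 79.02×9 = 400.4 kN·m.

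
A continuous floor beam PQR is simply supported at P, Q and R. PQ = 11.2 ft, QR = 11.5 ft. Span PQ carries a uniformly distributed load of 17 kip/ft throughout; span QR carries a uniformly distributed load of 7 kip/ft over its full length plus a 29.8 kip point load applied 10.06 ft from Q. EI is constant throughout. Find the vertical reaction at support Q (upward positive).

Insert a hinge at Q; M_Q is the redundant, and each span becomes simply supported.
End slopes at the hinge Q, treating each span as simply supported:
  span PQ: UDL 17: wL³/(24EI) = 995.2/EI
  span QR: UDL 7: wL³/(24EI) = 443.6/EI
  span QR: point load 29.8 at a = 10.06: Pab(L + b)/(6LEI) = 80.96/EI
  relative rotation θ_0 = (995.2 + 524.5)/EI = 1520/EI
A unit hogging moment at Q produces rotation L₁/(3EI) + L₂/(3EI) = 7.567/EI.
Compatibility: M_Q·(L₁+L₂)/(3EI) = θ_0, giving M_Q = 200.8 kip·ft (hogging).
Span PQ, ΣM about P with M_Q applied at Q: R_Q^{PQ}·11.2 = 1066 + 200.8, so R_Q^{PQ} = 113.1 kip and R_P = 190.4 − 113.1 = 77.27 kip.
Span QR, ΣM about R: R_Q^{QR}·11.5 = 505.8 + 200.8, so R_Q^{QR} = 61.45 kip and R_R = 110.3 − 61.45 = 48.85 kip.
R_Q = 113.1 + 61.45 = 174.6 kip.

R_Q = 174.6 kip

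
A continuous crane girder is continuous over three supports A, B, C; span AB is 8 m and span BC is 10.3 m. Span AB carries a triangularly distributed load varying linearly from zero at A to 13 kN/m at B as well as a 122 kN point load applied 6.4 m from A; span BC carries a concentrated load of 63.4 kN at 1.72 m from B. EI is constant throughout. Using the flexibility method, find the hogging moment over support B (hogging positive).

Release continuity at B by inserting a hinge; the redundant is the internal moment M_B. The primary structure is two simply-supported spans AB and BC.
Discontinuity in slope at B on the released structure — sum the simple-span end rotations:
  span AB: triangular load, peak 13: w₀L³/(45EI) = 147.9/EI
  span AB: point load 122 at a = 6.4: Pab(L + a)/(6LEI) = 374.8/EI
  span BC: point load 63.4 at a = 1.72: Pab(L + b)/(6LEI) = 285.8/EI
  relative rotation θ_0 = (522.7 + 285.8)/EI = 808.5/EI
A unit hogging moment at B produces rotation L₁/(3EI) + L₂/(3EI) = 6.1/EI.
Slope continuity at B: θ_0 = M_B·6.1/EI, so M_B = 808.5/6.1 = 132.5 kN·m (hogging).

M_B = 132.5 kN·m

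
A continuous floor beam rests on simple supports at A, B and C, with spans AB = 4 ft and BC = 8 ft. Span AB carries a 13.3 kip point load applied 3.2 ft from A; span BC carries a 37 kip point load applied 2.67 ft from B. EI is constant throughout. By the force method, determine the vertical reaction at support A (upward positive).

R_A = -7.118 kip

Take M_B as the redundant. Released structure: two simple spans AB and BC with a hinge at B.
Discontinuity in slope at B on the released structure — sum the simple-span end rotations:
  span AB: point load 13.3 at a = 3.2: Pab(L + a)/(6LEI) = 10.21/EI
  span BC: point load 37 at a = 2.67: Pab(L + b)/(6LEI) = 146.2/EI
  relative rotation θ_0 = (10.21 + 146.2)/EI = 156.4/EI
A unit hogging moment at B produces rotation L₁/(3EI) + L₂/(3EI) = 4/EI.
Slope continuity at B: θ_0 = M_B·4/EI, so M_B = 156.4/4 = 39.11 kip·ft (hogging).
Span AB, ΣM about A with M_B applied at B: R_B^{AB}·4 = 42.56 + 39.11, so R_B^{AB} = 20.42 kip and R_A = 13.3 − 20.42 = -7.118 kip.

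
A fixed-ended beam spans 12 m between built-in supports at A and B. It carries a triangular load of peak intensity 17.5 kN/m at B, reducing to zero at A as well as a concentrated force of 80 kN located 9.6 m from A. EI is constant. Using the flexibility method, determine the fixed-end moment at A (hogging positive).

M_A = 114.7 kN·m

Release both end moments; the primary structure is a simply-supported span AB with redundants M_A and M_B.
Simple-span end rotations at A and B under the given loads:
  at A: triangular load, peak 17.5: 7w₀L³/(360EI) = 588/EI
  at B: triangular load, peak 17.5: w₀L³/(45EI) = 672/EI
  at A: point load 80 at a = 9.6: Pab(L + b)/(6LEI) = 368.6/EI
  at B: point load 80 at a = 9.6: Pab(L + a)/(6LEI) = 553/EI
  θ_A0 = 956.6/EI,  θ_B0 = 1225/EI
Flexibility coefficients: a unit moment at one end gives L/(3EI) there and L/(6EI) at the far end, so f₁₁ = f₂₂ = 4/EI and f₁₂ = f₂₁ = 2/EI.
Compatibility — zero rotation at each built-in end:
  4 M_A + 2 M_B = 956.6
  2 M_A + 4 M_B = 1225
Solving the pair gives M_A = 114.7 kN·m and M_B = 248.9 kN·m (hogging).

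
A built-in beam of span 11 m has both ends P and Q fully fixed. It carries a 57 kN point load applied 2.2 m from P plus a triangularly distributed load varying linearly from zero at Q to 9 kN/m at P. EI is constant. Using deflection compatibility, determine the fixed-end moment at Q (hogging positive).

Take the two fixed-end moments M_P, M_Q as redundants; the released structure is the simple span PQ.
Simple-span end rotations at P and Q under the given loads:
  at P: point load 57 at a = 2.2: Pab(L + b)/(6LEI) = 331.1/EI
  at Q: point load 57 at a = 2.2: Pab(L + a)/(6LEI) = 220.7/EI
  at P: triangular load, peak 9: w₀L³/(45EI) = 266.2/EI
  at Q: triangular load, peak 9: 7w₀L³/(360EI) = 232.9/EI
  θ_P0 = 597.3/EI,  θ_Q0 = 453.6/EI
Flexibility coefficients: a unit moment at one end gives L/(3EI) there and L/(6EI) at the far end, so f₁₁ = f₂₂ = 3.667/EI and f₁₂ = f₂₁ = 1.833/EI.
Compatibility — zero rotation at each built-in end:
  3.667 M_P + 1.833 M_Q = 597.3
  1.833 M_P + 3.667 M_Q = 453.6
Solving the pair gives M_P = 134.7 kN·m and M_Q = 56.36 kN·m (hogging).

M_Q = 56.36 kN·m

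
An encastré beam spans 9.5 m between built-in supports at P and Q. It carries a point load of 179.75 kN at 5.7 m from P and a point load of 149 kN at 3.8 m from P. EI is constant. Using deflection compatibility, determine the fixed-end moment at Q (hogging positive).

M_Q = 381.8 kN·m

Take the two fixed-end moments M_P, M_Q as redundants; the released structure is the simple span PQ.
On the primary (simply-supported) span, the end slopes from the loading are:
  at P: point load 179.75 at a = 5.7: Pab(L + b)/(6LEI) = 908.5/EI
  at Q: point load 179.75 at a = 5.7: Pab(L + a)/(6LEI) = 1038/EI
  at P: point load 149 at a = 3.8: Pab(L + b)/(6LEI) = 860.6/EI
  at Q: point load 149 at a = 3.8: Pab(L + a)/(6LEI) = 753/EI
  θ_P0 = 1769/EI,  θ_Q0 = 1791/EI
Flexibility coefficients: a unit moment at one end gives L/(3EI) there and L/(6EI) at the far end, so f₁₁ = f₂₂ = 3.167/EI and f₁₂ = f₂₁ = 1.583/EI.
Compatibility — zero rotation at each built-in end:
  3.167 M_P + 1.583 M_Q = 1769
  1.583 M_P + 3.167 M_Q = 1791
Solving the pair gives M_P = 367.8 kN·m and M_Q = 381.8 kN·m (hogging).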